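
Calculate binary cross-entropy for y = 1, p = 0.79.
L = 0.2357

L = -1·log(0.79) - 0·log(0.21) = -log(0.79) = 0.2357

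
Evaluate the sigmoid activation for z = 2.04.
0.8849

sigmoid(2.04) = 1/(1 + e^(-2.04)) = 1/(1 + 0.13) = 0.8849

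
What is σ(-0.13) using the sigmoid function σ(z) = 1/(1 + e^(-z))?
0.4675

sigmoid(-0.13) = 1/(1 + e^(0.13)) = 1/(1 + 1.139) = 0.4675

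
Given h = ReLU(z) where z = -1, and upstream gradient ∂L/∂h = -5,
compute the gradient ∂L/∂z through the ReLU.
∂L/∂z = 0

h = ReLU(-1) = 0
Since z < 0: ∂h/∂z = 0
∂L/∂z = ∂L/∂h · ∂h/∂z = -5 × 0 = 0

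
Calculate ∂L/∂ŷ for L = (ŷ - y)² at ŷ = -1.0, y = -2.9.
∂L/∂ŷ = 3.8

∂L/∂ŷ = 2(ŷ - y) = 2(-1.0 - -2.9) = 2(1.9) = 3.8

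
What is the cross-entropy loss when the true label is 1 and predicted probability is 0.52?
L = 0.6539

L = -1·log(0.52) - 0·log(0.48) = -log(0.52) = 0.6539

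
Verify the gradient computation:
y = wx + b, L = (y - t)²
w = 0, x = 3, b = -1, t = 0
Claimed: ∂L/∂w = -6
Correct

y = (0)(3) + -1 = -1
∂L/∂y = 2(y - t) = 2(-1 - 0) = -2
∂y/∂w = x = 3
∂L/∂w = -2 × 3 = -6

Claimed value: -6
Correct: The correct gradient is -6.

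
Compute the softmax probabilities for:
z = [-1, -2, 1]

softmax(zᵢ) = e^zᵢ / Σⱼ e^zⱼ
p = [0.1142, 0.042, 0.8438]

exp(z) = [0.3679, 0.1353, 2.718]
Sum = 3.221
p = [0.1142, 0.042, 0.8438]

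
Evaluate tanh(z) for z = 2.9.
0.994

tanh(2.9) = (e^(2.9) - e^(-2.9))/(e^(2.9) + e^(-2.9)) = 0.994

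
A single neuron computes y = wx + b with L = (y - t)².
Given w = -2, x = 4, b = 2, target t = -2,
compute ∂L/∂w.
∂L/∂w = -32

y = wx + b = (-2)(4) + 2 = -6
∂L/∂y = 2(y - t) = 2(-6 - -2) = -8
∂y/∂w = x = 4
∂L/∂w = ∂L/∂y · ∂y/∂w = -8 × 4 = -32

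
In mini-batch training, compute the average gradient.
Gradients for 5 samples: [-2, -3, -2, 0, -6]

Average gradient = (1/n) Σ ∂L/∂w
Average gradient = -2.6

Average = (1/5)(-2 + -3 + -2 + 0 + -6) = -13/5 = -2.6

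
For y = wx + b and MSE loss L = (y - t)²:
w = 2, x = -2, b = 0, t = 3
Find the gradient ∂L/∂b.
∂L/∂b = -14

y = wx + b = (2)(-2) + 0 = -4
∂L/∂y = 2(y - t) = 2(-4 - 3) = -14
∂y/∂b = 1
∂L/∂b = ∂L/∂y · ∂y/∂b = -14 × 1 = -14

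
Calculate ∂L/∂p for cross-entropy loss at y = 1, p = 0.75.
∂L/∂p = -1.333

∂L/∂p = -y/p + (1-y)/(1-p) = -1/0.75 + 0 = -1.333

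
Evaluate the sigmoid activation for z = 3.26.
0.963

sigmoid(3.26) = 1/(1 + e^(-3.26)) = 1/(1 + 0.03839) = 0.963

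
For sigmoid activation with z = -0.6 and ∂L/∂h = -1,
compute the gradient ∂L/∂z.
∂L/∂z = -0.2288

σ(-0.6) = 0.3543
σ'(-0.6) = σ(-0.6)(1 - σ(-0.6)) = 0.3543 × 0.6457 = 0.2288
∂L/∂z = ∂L/∂h · σ'(z) = -1 × 0.2288 = -0.2288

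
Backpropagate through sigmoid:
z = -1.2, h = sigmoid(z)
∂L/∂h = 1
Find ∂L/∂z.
∂L/∂z = 0.1779

σ(-1.2) = 0.2315
σ'(-1.2) = σ(-1.2)(1 - σ(-1.2)) = 0.2315 × 0.7685 = 0.1779
∂L/∂z = ∂L/∂h · σ'(z) = 1 × 0.1779 = 0.1779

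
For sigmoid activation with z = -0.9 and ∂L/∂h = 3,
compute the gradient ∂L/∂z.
∂L/∂z = 0.6165

σ(-0.9) = 0.2891
σ'(-0.9) = σ(-0.9)(1 - σ(-0.9)) = 0.2891 × 0.7109 = 0.2055
∂L/∂z = ∂L/∂h · σ'(z) = 3 × 0.2055 = 0.6165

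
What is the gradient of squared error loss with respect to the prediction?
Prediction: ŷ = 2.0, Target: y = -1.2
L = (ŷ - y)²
∂L/∂ŷ = 6.4

∂L/∂ŷ = 2(ŷ - y) = 2(2.0 - -1.2) = 2(3.2) = 6.4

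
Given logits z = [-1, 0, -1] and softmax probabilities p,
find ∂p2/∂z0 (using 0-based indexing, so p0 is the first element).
∂p2/∂z0 = -0.04492

p = softmax(z) = [0.2119, 0.5761, 0.2119]
p2 = 0.2119, p0 = 0.2119

∂p2/∂z0 = -p2 × p0 = -0.2119 × 0.2119 = -0.04492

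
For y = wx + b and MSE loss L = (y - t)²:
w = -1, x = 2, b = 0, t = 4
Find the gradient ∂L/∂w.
∂L/∂w = -24

y = wx + b = (-1)(2) + 0 = -2
∂L/∂y = 2(y - t) = 2(-2 - 4) = -12
∂y/∂w = x = 2
∂L/∂w = ∂L/∂y · ∂y/∂w = -12 × 2 = -24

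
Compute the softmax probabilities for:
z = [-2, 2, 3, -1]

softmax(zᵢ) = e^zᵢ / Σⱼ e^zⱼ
p = [0.0048, 0.2641, 0.7179, 0.0131]

exp(z) = [0.1353, 7.389, 20.09, 0.3679]
Sum = 27.98
p = [0.0048, 0.2641, 0.7179, 0.0131]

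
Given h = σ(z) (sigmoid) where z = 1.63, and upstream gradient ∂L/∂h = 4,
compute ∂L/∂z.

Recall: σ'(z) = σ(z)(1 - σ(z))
∂L/∂z = 0.548

σ(1.63) = 0.8362
σ'(1.63) = σ(1.63)(1 - σ(1.63)) = 0.8362 × 0.1638 = 0.137
∂L/∂z = ∂L/∂h · σ'(z) = 4 × 0.137 = 0.548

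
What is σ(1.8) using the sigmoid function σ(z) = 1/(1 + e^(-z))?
0.8581

sigmoid(1.8) = 1/(1 + e^(-1.8)) = 1/(1 + 0.1653) = 0.8581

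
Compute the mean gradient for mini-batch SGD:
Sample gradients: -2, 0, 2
Average gradient = 0

Average = (1/3)(-2 + 0 + 2) = 0/3 = 0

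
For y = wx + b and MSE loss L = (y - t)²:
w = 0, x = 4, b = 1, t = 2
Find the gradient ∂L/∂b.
∂L/∂b = -2

y = wx + b = (0)(4) + 1 = 1
∂L/∂y = 2(y - t) = 2(1 - 2) = -2
∂y/∂b = 1
∂L/∂b = ∂L/∂y · ∂y/∂b = -2 × 1 = -2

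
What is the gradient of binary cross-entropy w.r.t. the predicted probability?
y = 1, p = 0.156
∂L/∂p = -6.41

∂L/∂p = -y/p + (1-y)/(1-p) = -1/0.156 + 0 = -6.41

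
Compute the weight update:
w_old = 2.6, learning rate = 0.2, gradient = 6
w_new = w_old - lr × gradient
w_new = 1.4

w_new = w - η·∂L/∂w = 2.6 - 0.2×(6) = 2.6 - (1.2) = 1.4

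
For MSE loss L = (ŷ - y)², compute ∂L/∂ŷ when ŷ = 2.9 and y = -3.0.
∂L/∂ŷ = 11.8

∂L/∂ŷ = 2(ŷ - y) = 2(2.9 - -3.0) = 2(5.9) = 11.8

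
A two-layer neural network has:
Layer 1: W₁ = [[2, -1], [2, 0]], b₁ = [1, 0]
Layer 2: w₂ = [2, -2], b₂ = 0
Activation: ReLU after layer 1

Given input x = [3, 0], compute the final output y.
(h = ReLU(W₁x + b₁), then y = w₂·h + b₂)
y = 2

Layer 1 pre-activation: z₁ = [7, 6]
After ReLU: h = [7, 6]
Layer 2 output: y = 2×7 + -2×6 + 0 = 2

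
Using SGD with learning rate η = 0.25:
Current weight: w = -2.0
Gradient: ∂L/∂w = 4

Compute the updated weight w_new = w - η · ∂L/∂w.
w_new = -3

w_new = w - η·∂L/∂w = -2.0 - 0.25×(4) = -2.0 - (1) = -3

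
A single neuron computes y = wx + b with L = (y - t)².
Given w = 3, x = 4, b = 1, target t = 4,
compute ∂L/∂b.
∂L/∂b = 18

y = wx + b = (3)(4) + 1 = 13
∂L/∂y = 2(y - t) = 2(13 - 4) = 18
∂y/∂b = 1
∂L/∂b = ∂L/∂y · ∂y/∂b = 18 × 1 = 18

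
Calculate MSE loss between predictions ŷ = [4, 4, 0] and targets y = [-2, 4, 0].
MSE = 12

MSE = (1/3)((4--2)² + (4-4)² + (0-0)²) = (1/3)(36 + 0 + 0) = 12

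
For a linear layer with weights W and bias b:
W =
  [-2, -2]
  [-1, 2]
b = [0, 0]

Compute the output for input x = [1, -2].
y = [2, -5]

Wx = [-2×1 + -2×-2, -1×1 + 2×-2]
   = [2, -5]
y = Wx + b = [2 + 0, -5 + 0] = [2, -5]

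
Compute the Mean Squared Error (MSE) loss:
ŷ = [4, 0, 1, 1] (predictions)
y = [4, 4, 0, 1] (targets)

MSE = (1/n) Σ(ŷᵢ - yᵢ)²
MSE = 4.25

MSE = (1/4)((4-4)² + (0-4)² + (1-0)² + (1-1)²) = (1/4)(0 + 16 + 1 + 0) = 4.25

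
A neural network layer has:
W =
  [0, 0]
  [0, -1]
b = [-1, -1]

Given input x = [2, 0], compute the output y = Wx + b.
y = [-1, -1]

Wx = [0×2 + 0×0, 0×2 + -1×0]
   = [0, 0]
y = Wx + b = [0 + -1, 0 + -1] = [-1, -1]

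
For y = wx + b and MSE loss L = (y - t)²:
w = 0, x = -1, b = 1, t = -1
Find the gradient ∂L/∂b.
∂L/∂b = 4

y = wx + b = (0)(-1) + 1 = 1
∂L/∂y = 2(y - t) = 2(1 - -1) = 4
∂y/∂b = 1
∂L/∂b = ∂L/∂y · ∂y/∂b = 4 × 1 = 4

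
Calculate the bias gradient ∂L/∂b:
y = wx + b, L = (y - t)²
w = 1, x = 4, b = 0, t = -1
∂L/∂b = 10

y = wx + b = (1)(4) + 0 = 4
∂L/∂y = 2(y - t) = 2(4 - -1) = 10
∂y/∂b = 1
∂L/∂b = ∂L/∂y · ∂y/∂b = 10 × 1 = 10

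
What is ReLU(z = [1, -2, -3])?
h = [1, 0, 0]

ReLU applied element-wise: max(0,1)=1, max(0,-2)=0, max(0,-3)=0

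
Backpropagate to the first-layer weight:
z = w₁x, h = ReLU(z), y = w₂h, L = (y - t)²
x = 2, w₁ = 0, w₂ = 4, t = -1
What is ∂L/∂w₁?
∂L/∂w₁ = 0

Forward pass:
z = w₁x = 0×2 = 0
h = ReLU(0) = 0
y = w₂h = 4×0 = 0

Backward pass:
∂L/∂y = 2(y - t) = 2(0 - -1) = 2
∂y/∂h = w₂ = 4
∂h/∂z = 0 (ReLU derivative)
∂z/∂w₁ = x = 2

∂L/∂w₁ = 2 × 4 × 0 × 2 = 0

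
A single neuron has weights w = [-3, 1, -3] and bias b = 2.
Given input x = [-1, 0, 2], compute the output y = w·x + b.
y = -1

y = (-3)(-1) + (1)(0) + (-3)(2) + 2 = -1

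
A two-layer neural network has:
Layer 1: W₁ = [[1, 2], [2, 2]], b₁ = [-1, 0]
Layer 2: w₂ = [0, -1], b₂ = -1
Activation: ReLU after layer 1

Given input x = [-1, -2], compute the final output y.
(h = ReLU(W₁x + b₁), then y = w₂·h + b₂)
y = -1

Layer 1 pre-activation: z₁ = [-6, -6]
After ReLU: h = [0, 0]
Layer 2 output: y = 0×0 + -1×0 + -1 = -1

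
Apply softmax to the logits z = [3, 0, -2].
p = [0.9465, 0.0471, 0.0064]

exp(z) = [20.09, 1, 0.1353]
Sum = 21.22
p = [0.9465, 0.0471, 0.0064]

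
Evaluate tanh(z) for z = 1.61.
0.9232

tanh(1.61) = (e^(1.61) - e^(-1.61))/(e^(1.61) + e^(-1.61)) = 0.9232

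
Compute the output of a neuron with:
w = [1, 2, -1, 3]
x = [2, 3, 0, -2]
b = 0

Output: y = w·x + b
y = 2

y = (1)(2) + (2)(3) + (-1)(0) + (3)(-2) + 0 = 2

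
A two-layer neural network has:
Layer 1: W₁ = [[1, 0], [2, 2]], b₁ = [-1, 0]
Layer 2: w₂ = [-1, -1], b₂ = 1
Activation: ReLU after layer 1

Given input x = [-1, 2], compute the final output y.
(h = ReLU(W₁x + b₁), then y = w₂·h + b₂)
y = -1

Layer 1 pre-activation: z₁ = [-2, 2]
After ReLU: h = [0, 2]
Layer 2 output: y = -1×0 + -1×2 + 1 = -1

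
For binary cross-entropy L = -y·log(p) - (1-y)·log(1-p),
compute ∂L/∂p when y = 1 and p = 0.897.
∂L/∂p = -1.115

∂L/∂p = -y/p + (1-y)/(1-p) = -1/0.897 + 0 = -1.115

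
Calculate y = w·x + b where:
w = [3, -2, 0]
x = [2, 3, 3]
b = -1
y = -1

y = (3)(2) + (-2)(3) + (0)(3) + -1 = -1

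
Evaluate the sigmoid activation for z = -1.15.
0.2405

sigmoid(-1.15) = 1/(1 + e^(1.15)) = 1/(1 + 3.158) = 0.2405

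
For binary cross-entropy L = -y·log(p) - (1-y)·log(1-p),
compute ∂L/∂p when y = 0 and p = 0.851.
∂L/∂p = 6.711

∂L/∂p = -y/p + (1-y)/(1-p) = 0 + 1/0.149 = 6.711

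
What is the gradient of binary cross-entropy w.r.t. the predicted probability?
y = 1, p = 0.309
∂L/∂p = -3.236

∂L/∂p = -y/p + (1-y)/(1-p) = -1/0.309 + 0 = -3.236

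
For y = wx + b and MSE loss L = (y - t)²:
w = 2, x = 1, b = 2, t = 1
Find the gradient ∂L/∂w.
∂L/∂w = 6

y = wx + b = (2)(1) + 2 = 4
∂L/∂y = 2(y - t) = 2(4 - 1) = 6
∂y/∂w = x = 1
∂L/∂w = ∂L/∂y · ∂y/∂w = 6 × 1 = 6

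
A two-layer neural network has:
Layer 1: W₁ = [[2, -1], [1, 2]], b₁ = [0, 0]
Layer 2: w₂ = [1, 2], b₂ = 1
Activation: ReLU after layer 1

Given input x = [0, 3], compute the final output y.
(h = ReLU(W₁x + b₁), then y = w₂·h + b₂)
y = 13

Layer 1 pre-activation: z₁ = [-3, 6]
After ReLU: h = [0, 6]
Layer 2 output: y = 1×0 + 2×6 + 1 = 13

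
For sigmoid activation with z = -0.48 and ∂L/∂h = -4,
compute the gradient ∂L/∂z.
∂L/∂z = -0.9445

σ(-0.48) = 0.3823
σ'(-0.48) = σ(-0.48)(1 - σ(-0.48)) = 0.3823 × 0.6177 = 0.2361
∂L/∂z = ∂L/∂h · σ'(z) = -4 × 0.2361 = -0.9445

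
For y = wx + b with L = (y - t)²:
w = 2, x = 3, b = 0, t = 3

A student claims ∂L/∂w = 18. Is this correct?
Correct

y = (2)(3) + 0 = 6
∂L/∂y = 2(y - t) = 2(6 - 3) = 6
∂y/∂w = x = 3
∂L/∂w = 6 × 3 = 18

Claimed value: 18
Correct: The correct gradient is 18.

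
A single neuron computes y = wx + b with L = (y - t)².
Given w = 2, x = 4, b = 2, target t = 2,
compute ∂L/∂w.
∂L/∂w = 64

y = wx + b = (2)(4) + 2 = 10
∂L/∂y = 2(y - t) = 2(10 - 2) = 16
∂y/∂w = x = 4
∂L/∂w = ∂L/∂y · ∂y/∂w = 16 × 4 = 64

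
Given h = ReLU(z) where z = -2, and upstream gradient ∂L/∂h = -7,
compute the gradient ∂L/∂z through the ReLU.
∂L/∂z = 0

h = ReLU(-2) = 0
Since z < 0: ∂h/∂z = 0
∂L/∂z = ∂L/∂h · ∂h/∂z = -7 × 0 = 0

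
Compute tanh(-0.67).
-0.585

tanh(-0.67) = (e^(-0.67) - e^(0.67))/(e^(-0.67) + e^(0.67)) = -0.585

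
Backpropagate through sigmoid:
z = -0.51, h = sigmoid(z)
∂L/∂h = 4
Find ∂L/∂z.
∂L/∂z = 0.9377

σ(-0.51) = 0.3752
σ'(-0.51) = σ(-0.51)(1 - σ(-0.51)) = 0.3752 × 0.6248 = 0.2344
∂L/∂z = ∂L/∂h · σ'(z) = 4 × 0.2344 = 0.9377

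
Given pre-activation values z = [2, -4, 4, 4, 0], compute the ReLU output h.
h = [2, 0, 4, 4, 0]

ReLU applied element-wise: max(0,2)=2, max(0,-4)=0, max(0,4)=4, max(0,4)=4, max(0,0)=0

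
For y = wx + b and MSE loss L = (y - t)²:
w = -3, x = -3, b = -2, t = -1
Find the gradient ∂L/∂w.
∂L/∂w = -48

y = wx + b = (-3)(-3) + -2 = 7
∂L/∂y = 2(y - t) = 2(7 - -1) = 16
∂y/∂w = x = -3
∂L/∂w = ∂L/∂y · ∂y/∂w = 16 × -3 = -48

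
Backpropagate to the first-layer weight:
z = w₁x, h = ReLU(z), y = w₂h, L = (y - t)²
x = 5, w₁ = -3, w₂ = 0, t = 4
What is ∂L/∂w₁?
∂L/∂w₁ = 0

Forward pass:
z = w₁x = -3×5 = -15
h = ReLU(-15) = 0
y = w₂h = 0×0 = 0

Backward pass:
∂L/∂y = 2(y - t) = 2(0 - 4) = -8
∂y/∂h = w₂ = 0
∂h/∂z = 0 (ReLU derivative)
∂z/∂w₁ = x = 5

∂L/∂w₁ = -8 × 0 × 0 × 5 = 0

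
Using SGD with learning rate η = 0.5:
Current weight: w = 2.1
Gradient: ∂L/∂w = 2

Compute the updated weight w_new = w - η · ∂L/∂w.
w_new = 1.1

w_new = w - η·∂L/∂w = 2.1 - 0.5×(2) = 2.1 - (1) = 1.1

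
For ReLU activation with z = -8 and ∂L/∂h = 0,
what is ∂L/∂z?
∂L/∂z = 0

h = ReLU(-8) = 0
Since z < 0: ∂h/∂z = 0
∂L/∂z = ∂L/∂h · ∂h/∂z = 0 × 0 = 0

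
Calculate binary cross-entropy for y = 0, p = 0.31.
L = 0.3711

L = -0·log(0.31) - 1·log(0.69) = -log(0.69) = 0.3711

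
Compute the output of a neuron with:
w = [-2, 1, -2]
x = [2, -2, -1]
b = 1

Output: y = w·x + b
y = -3

y = (-2)(2) + (1)(-2) + (-2)(-1) + 1 = -3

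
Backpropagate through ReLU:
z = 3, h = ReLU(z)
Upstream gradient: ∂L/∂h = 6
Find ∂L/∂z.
∂L/∂z = 6

h = ReLU(3) = 3
Since z > 0: ∂h/∂z = 1
∂L/∂z = ∂L/∂h · ∂h/∂z = 6 × 1 = 6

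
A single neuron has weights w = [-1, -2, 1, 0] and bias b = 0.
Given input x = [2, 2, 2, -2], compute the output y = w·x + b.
y = -4

y = (-1)(2) + (-2)(2) + (1)(2) + (0)(-2) + 0 = -4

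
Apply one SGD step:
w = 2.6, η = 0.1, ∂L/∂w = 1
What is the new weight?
w_new = 2.5

w_new = w - η·∂L/∂w = 2.6 - 0.1×(1) = 2.6 - (0.1) = 2.5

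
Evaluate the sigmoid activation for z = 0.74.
0.677

sigmoid(0.74) = 1/(1 + e^(-0.74)) = 1/(1 + 0.4771) = 0.677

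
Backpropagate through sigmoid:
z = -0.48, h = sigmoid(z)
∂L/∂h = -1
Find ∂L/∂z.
∂L/∂z = -0.2361

σ(-0.48) = 0.3823
σ'(-0.48) = σ(-0.48)(1 - σ(-0.48)) = 0.3823 × 0.6177 = 0.2361
∂L/∂z = ∂L/∂h · σ'(z) = -1 × 0.2361 = -0.2361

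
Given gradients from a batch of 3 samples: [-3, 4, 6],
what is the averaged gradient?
Average gradient = 2.333

Average = (1/3)(-3 + 4 + 6) = 7/3 = 2.333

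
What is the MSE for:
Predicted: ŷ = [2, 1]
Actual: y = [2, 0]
MSE = 0.5

MSE = (1/2)((2-2)² + (1-0)²) = (1/2)(0 + 1) = 0.5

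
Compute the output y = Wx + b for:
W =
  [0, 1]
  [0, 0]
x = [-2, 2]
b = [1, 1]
y = [3, 1]

Wx = [0×-2 + 1×2, 0×-2 + 0×2]
   = [2, 0]
y = Wx + b = [2 + 1, 0 + 1] = [3, 1]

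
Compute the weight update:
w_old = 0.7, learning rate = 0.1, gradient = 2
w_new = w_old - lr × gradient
w_new = 0.5

w_new = w - η·∂L/∂w = 0.7 - 0.1×(2) = 0.7 - (0.2) = 0.5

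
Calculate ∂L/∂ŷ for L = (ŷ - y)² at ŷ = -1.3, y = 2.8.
∂L/∂ŷ = -8.2

∂L/∂ŷ = 2(ŷ - y) = 2(-1.3 - 2.8) = 2(-4.1) = -8.2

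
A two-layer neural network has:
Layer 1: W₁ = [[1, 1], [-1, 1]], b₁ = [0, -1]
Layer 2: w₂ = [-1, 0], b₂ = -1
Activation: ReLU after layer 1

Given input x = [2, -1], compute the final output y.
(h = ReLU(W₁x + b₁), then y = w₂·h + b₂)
y = -2

Layer 1 pre-activation: z₁ = [1, -4]
After ReLU: h = [1, 0]
Layer 2 output: y = -1×1 + 0×0 + -1 = -2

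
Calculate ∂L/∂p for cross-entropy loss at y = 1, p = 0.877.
∂L/∂p = -1.14

∂L/∂p = -y/p + (1-y)/(1-p) = -1/0.877 + 0 = -1.14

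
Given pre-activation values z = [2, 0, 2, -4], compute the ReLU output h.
h = [2, 0, 2, 0]

ReLU applied element-wise: max(0,2)=2, max(0,0)=0, max(0,2)=2, max(0,-4)=0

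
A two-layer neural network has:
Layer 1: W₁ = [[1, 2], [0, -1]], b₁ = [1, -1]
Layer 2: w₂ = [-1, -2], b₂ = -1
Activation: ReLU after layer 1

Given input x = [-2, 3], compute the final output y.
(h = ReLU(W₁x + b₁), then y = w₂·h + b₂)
y = -6

Layer 1 pre-activation: z₁ = [5, -4]
After ReLU: h = [5, 0]
Layer 2 output: y = -1×5 + -2×0 + -1 = -6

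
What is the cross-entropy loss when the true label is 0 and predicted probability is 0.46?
L = 0.6162

L = -0·log(0.46) - 1·log(0.54) = -log(0.54) = 0.6162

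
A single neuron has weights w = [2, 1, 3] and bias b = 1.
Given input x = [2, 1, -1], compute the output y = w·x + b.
y = 3

y = (2)(2) + (1)(1) + (3)(-1) + 1 = 3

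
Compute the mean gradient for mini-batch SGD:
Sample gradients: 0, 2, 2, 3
Average gradient = 1.75

Average = (1/4)(0 + 2 + 2 + 3) = 7/4 = 1.75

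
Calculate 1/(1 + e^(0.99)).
0.2709

sigmoid(-0.99) = 1/(1 + e^(0.99)) = 1/(1 + 2.691) = 0.2709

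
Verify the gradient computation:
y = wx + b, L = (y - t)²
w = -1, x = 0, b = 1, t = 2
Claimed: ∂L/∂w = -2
Incorrect

y = (-1)(0) + 1 = 1
∂L/∂y = 2(y - t) = 2(1 - 2) = -2
∂y/∂w = x = 0
∂L/∂w = -2 × 0 = 0

Claimed value: -2
Incorrect: The correct gradient is 0.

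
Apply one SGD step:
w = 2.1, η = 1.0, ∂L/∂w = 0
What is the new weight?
w_new = 2.1

w_new = w - η·∂L/∂w = 2.1 - 1.0×(0) = 2.1 - (0) = 2.1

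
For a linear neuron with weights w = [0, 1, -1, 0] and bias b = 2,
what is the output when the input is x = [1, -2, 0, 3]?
y = 0

y = (0)(1) + (1)(-2) + (-1)(0) + (0)(3) + 2 = 0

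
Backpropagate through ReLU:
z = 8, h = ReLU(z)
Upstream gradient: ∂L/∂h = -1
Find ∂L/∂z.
∂L/∂z = -1

h = ReLU(8) = 8
Since z > 0: ∂h/∂z = 1
∂L/∂z = ∂L/∂h · ∂h/∂z = -1 × 1 = -1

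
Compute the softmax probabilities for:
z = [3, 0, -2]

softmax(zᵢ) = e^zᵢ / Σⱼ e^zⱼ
p = [0.9465, 0.0471, 0.0064]

exp(z) = [20.09, 1, 0.1353]
Sum = 21.22
p = [0.9465, 0.0471, 0.0064]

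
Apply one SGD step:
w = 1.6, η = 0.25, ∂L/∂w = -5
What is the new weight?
w_new = 2.85

w_new = w - η·∂L/∂w = 1.6 - 0.25×(-5) = 1.6 - (-1.25) = 2.85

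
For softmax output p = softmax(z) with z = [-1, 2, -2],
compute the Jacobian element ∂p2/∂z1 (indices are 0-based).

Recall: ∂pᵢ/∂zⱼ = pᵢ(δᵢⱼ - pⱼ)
∂p2/∂z1 = -0.01605

p = softmax(z) = [0.04661, 0.9362, 0.01715]
p2 = 0.01715, p1 = 0.9362

∂p2/∂z1 = -p2 × p1 = -0.01715 × 0.9362 = -0.01605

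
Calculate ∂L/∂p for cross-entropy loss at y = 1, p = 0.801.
∂L/∂p = -1.248

∂L/∂p = -y/p + (1-y)/(1-p) = -1/0.801 + 0 = -1.248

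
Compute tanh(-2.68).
-0.9906

tanh(-2.68) = (e^(-2.68) - e^(2.68))/(e^(-2.68) + e^(2.68)) = -0.9906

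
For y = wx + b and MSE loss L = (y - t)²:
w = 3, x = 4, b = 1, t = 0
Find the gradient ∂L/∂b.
∂L/∂b = 26

y = wx + b = (3)(4) + 1 = 13
∂L/∂y = 2(y - t) = 2(13 - 0) = 26
∂y/∂b = 1
∂L/∂b = ∂L/∂y · ∂y/∂b = 26 × 1 = 26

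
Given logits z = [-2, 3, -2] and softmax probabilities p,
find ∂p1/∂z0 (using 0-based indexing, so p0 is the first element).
∂p1/∂z0 = -0.00656

p = softmax(z) = [0.006648, 0.9867, 0.006648]
p1 = 0.9867, p0 = 0.006648

∂p1/∂z0 = -p1 × p0 = -0.9867 × 0.006648 = -0.00656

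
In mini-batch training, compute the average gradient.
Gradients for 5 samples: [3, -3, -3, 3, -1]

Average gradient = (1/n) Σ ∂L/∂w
Average gradient = -0.2

Average = (1/5)(3 + -3 + -3 + 3 + -1) = -1/5 = -0.2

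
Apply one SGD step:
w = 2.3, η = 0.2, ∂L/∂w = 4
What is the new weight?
w_new = 1.5

w_new = w - η·∂L/∂w = 2.3 - 0.2×(4) = 2.3 - (0.8) = 1.5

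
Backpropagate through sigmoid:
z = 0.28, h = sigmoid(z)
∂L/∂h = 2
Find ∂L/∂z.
∂L/∂z = 0.4903

σ(0.28) = 0.5695
σ'(0.28) = σ(0.28)(1 - σ(0.28)) = 0.5695 × 0.4305 = 0.2452
∂L/∂z = ∂L/∂h · σ'(z) = 2 × 0.2452 = 0.4903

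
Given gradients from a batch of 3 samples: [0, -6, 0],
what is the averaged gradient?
Average gradient = -2

Average = (1/3)(0 + -6 + 0) = -6/3 = -2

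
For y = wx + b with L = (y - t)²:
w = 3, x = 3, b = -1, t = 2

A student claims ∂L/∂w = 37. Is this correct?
Incorrect

y = (3)(3) + -1 = 8
∂L/∂y = 2(y - t) = 2(8 - 2) = 12
∂y/∂w = x = 3
∂L/∂w = 12 × 3 = 36

Claimed value: 37
Incorrect: The correct gradient is 36.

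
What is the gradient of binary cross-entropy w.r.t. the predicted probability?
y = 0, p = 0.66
∂L/∂p = 2.941

∂L/∂p = -y/p + (1-y)/(1-p) = 0 + 1/0.34 = 2.941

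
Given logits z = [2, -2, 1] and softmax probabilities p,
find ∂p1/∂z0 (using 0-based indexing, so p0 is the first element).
∂p1/∂z0 = -0.009532

p = softmax(z) = [0.7214, 0.01321, 0.2654]
p1 = 0.01321, p0 = 0.7214

∂p1/∂z0 = -p1 × p0 = -0.01321 × 0.7214 = -0.009532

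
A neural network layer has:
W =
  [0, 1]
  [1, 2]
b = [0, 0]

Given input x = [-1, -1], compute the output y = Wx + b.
y = [-1, -3]

Wx = [0×-1 + 1×-1, 1×-1 + 2×-1]
   = [-1, -3]
y = Wx + b = [-1 + 0, -3 + 0] = [-1, -3]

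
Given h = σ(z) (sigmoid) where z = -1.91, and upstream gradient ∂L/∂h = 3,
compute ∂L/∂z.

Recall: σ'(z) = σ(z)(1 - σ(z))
∂L/∂z = 0.337

σ(-1.91) = 0.129
σ'(-1.91) = σ(-1.91)(1 - σ(-1.91)) = 0.129 × 0.871 = 0.1123
∂L/∂z = ∂L/∂h · σ'(z) = 3 × 0.1123 = 0.337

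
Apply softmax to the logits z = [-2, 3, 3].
p = [0.0034, 0.4983, 0.4983]

exp(z) = [0.1353, 20.09, 20.09]
Sum = 40.31
p = [0.0034, 0.4983, 0.4983]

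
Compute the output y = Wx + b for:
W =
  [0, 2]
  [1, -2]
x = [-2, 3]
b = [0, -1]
y = [6, -9]

Wx = [0×-2 + 2×3, 1×-2 + -2×3]
   = [6, -8]
y = Wx + b = [6 + 0, -8 + -1] = [6, -9]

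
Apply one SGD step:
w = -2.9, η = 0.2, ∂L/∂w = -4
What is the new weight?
w_new = -2.1

w_new = w - η·∂L/∂w = -2.9 - 0.2×(-4) = -2.9 - (-0.8) = -2.1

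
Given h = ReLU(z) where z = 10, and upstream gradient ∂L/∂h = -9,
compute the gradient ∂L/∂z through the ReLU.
∂L/∂z = -9

h = ReLU(10) = 10
Since z > 0: ∂h/∂z = 1
∂L/∂z = ∂L/∂h · ∂h/∂z = -9 × 1 = -9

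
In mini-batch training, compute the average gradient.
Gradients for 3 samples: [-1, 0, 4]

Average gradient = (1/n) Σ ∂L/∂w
Average gradient = 1

Average = (1/3)(-1 + 0 + 4) = 3/3 = 1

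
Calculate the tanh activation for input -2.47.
-0.9858

tanh(-2.47) = (e^(-2.47) - e^(2.47))/(e^(-2.47) + e^(2.47)) = -0.9858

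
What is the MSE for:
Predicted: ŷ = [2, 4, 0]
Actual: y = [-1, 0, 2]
MSE = 9.667

MSE = (1/3)((2--1)² + (4-0)² + (0-2)²) = (1/3)(9 + 16 + 4) = 9.667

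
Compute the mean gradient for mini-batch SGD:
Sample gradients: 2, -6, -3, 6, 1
Average gradient = 0

Average = (1/5)(2 + -6 + -3 + 6 + 1) = 0/5 = 0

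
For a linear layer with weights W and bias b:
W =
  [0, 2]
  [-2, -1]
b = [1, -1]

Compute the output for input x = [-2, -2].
y = [-3, 5]

Wx = [0×-2 + 2×-2, -2×-2 + -1×-2]
   = [-4, 6]
y = Wx + b = [-4 + 1, 6 + -1] = [-3, 5]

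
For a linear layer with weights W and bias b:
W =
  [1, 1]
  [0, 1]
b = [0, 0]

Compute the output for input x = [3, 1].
y = [4, 1]

Wx = [1×3 + 1×1, 0×3 + 1×1]
   = [4, 1]
y = Wx + b = [4 + 0, 1 + 0] = [4, 1]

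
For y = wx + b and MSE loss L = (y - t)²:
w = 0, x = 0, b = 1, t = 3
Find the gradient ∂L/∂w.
∂L/∂w = 0

y = wx + b = (0)(0) + 1 = 1
∂L/∂y = 2(y - t) = 2(1 - 3) = -4
∂y/∂w = x = 0
∂L/∂w = ∂L/∂y · ∂y/∂w = -4 × 0 = 0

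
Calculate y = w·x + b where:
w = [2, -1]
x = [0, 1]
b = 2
y = 1

y = (2)(0) + (-1)(1) + 2 = 1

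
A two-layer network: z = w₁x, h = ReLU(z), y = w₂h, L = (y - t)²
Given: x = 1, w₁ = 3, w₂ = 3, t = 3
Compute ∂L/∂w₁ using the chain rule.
∂L/∂w₁ = 36

Forward pass:
z = w₁x = 3×1 = 3
h = ReLU(3) = 3
y = w₂h = 3×3 = 9

Backward pass:
∂L/∂y = 2(y - t) = 2(9 - 3) = 12
∂y/∂h = w₂ = 3
∂h/∂z = 1 (ReLU derivative)
∂z/∂w₁ = x = 1

∂L/∂w₁ = 12 × 3 × 1 × 1 = 36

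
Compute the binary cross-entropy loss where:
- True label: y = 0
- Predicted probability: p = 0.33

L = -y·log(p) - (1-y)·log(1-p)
L = 0.4005

L = -0·log(0.33) - 1·log(0.67) = -log(0.67) = 0.4005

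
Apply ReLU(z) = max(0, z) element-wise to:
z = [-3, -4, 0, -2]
h = [0, 0, 0, 0]

ReLU applied element-wise: max(0,-3)=0, max(0,-4)=0, max(0,0)=0, max(0,-2)=0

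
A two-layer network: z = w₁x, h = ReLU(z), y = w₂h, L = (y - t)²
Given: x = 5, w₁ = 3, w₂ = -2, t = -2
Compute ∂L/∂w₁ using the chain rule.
∂L/∂w₁ = 560

Forward pass:
z = w₁x = 3×5 = 15
h = ReLU(15) = 15
y = w₂h = -2×15 = -30

Backward pass:
∂L/∂y = 2(y - t) = 2(-30 - -2) = -56
∂y/∂h = w₂ = -2
∂h/∂z = 1 (ReLU derivative)
∂z/∂w₁ = x = 5

∂L/∂w₁ = -56 × -2 × 1 × 5 = 560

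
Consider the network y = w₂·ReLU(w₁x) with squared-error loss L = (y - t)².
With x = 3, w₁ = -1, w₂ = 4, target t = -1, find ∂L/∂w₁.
∂L/∂w₁ = 0

Forward pass:
z = w₁x = -1×3 = -3
h = ReLU(-3) = 0
y = w₂h = 4×0 = 0

Backward pass:
∂L/∂y = 2(y - t) = 2(0 - -1) = 2
∂y/∂h = w₂ = 4
∂h/∂z = 0 (ReLU derivative)
∂z/∂w₁ = x = 3

∂L/∂w₁ = 2 × 4 × 0 × 3 = 0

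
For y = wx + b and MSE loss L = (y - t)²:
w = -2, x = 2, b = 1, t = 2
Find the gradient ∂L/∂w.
∂L/∂w = -20

y = wx + b = (-2)(2) + 1 = -3
∂L/∂y = 2(y - t) = 2(-3 - 2) = -10
∂y/∂w = x = 2
∂L/∂w = ∂L/∂y · ∂y/∂w = -10 × 2 = -20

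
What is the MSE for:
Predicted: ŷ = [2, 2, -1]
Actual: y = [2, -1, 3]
MSE = 8.333

MSE = (1/3)((2-2)² + (2--1)² + (-1-3)²) = (1/3)(0 + 9 + 16) = 8.333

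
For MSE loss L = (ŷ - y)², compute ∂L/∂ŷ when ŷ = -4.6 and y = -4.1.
∂L/∂ŷ = -1.0

∂L/∂ŷ = 2(ŷ - y) = 2(-4.6 - -4.1) = 2(-0.5) = -1.0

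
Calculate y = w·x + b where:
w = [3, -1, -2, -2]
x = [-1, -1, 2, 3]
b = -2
y = -14

y = (3)(-1) + (-1)(-1) + (-2)(2) + (-2)(3) + -2 = -14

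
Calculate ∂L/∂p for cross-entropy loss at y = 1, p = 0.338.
∂L/∂p = -2.959

∂L/∂p = -y/p + (1-y)/(1-p) = -1/0.338 + 0 = -2.959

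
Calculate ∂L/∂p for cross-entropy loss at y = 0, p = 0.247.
∂L/∂p = 1.328

∂L/∂p = -y/p + (1-y)/(1-p) = 0 + 1/0.753 = 1.328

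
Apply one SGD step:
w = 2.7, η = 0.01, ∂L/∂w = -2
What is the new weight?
w_new = 2.72

w_new = w - η·∂L/∂w = 2.7 - 0.01×(-2) = 2.7 - (-0.02) = 2.72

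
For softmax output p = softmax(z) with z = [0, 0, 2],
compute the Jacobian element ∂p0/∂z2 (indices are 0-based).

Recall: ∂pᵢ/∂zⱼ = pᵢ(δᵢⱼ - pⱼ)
∂p0/∂z2 = -0.08382

p = softmax(z) = [0.1065, 0.1065, 0.787]
p0 = 0.1065, p2 = 0.787

∂p0/∂z2 = -p0 × p2 = -0.1065 × 0.787 = -0.08382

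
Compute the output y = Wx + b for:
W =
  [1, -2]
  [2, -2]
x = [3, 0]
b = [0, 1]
y = [3, 7]

Wx = [1×3 + -2×0, 2×3 + -2×0]
   = [3, 6]
y = Wx + b = [3 + 0, 6 + 1] = [3, 7]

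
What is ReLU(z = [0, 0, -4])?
h = [0, 0, 0]

ReLU applied element-wise: max(0,0)=0, max(0,0)=0, max(0,-4)=0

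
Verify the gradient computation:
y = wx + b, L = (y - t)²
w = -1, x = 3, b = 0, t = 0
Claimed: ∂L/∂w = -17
Incorrect

y = (-1)(3) + 0 = -3
∂L/∂y = 2(y - t) = 2(-3 - 0) = -6
∂y/∂w = x = 3
∂L/∂w = -6 × 3 = -18

Claimed value: -17
Incorrect: The correct gradient is -18.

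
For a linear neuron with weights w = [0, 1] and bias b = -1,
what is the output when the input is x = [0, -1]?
y = -2

y = (0)(0) + (1)(-1) + -1 = -2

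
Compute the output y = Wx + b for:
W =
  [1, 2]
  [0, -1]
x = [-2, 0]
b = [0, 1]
y = [-2, 1]

Wx = [1×-2 + 2×0, 0×-2 + -1×0]
   = [-2, 0]
y = Wx + b = [-2 + 0, 0 + 1] = [-2, 1]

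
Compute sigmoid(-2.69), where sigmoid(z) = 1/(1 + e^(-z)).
0.06357

sigmoid(-2.69) = 1/(1 + e^(2.69)) = 1/(1 + 14.73) = 0.06357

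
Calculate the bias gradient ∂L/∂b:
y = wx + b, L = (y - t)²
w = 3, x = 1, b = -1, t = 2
∂L/∂b = 0

y = wx + b = (3)(1) + -1 = 2
∂L/∂y = 2(y - t) = 2(2 - 2) = 0
∂y/∂b = 1
∂L/∂b = ∂L/∂y · ∂y/∂b = 0 × 1 = 0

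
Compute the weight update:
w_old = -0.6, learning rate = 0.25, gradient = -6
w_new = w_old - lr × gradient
w_new = 0.9

w_new = w - η·∂L/∂w = -0.6 - 0.25×(-6) = -0.6 - (-1.5) = 0.9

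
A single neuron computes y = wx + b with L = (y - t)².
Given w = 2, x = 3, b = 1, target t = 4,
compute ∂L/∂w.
∂L/∂w = 18

y = wx + b = (2)(3) + 1 = 7
∂L/∂y = 2(y - t) = 2(7 - 4) = 6
∂y/∂w = x = 3
∂L/∂w = ∂L/∂y · ∂y/∂w = 6 × 3 = 18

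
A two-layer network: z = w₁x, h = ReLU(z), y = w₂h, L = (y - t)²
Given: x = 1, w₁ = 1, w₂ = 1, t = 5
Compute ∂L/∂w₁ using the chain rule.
∂L/∂w₁ = -8

Forward pass:
z = w₁x = 1×1 = 1
h = ReLU(1) = 1
y = w₂h = 1×1 = 1

Backward pass:
∂L/∂y = 2(y - t) = 2(1 - 5) = -8
∂y/∂h = w₂ = 1
∂h/∂z = 1 (ReLU derivative)
∂z/∂w₁ = x = 1

∂L/∂w₁ = -8 × 1 × 1 × 1 = -8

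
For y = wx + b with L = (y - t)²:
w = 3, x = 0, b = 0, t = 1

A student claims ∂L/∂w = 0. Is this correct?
Correct

y = (3)(0) + 0 = 0
∂L/∂y = 2(y - t) = 2(0 - 1) = -2
∂y/∂w = x = 0
∂L/∂w = -2 × 0 = 0

Claimed value: 0
Correct: The correct gradient is 0.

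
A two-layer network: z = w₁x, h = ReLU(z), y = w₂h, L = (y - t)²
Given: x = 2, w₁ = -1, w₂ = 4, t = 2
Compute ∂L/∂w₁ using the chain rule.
∂L/∂w₁ = 0

Forward pass:
z = w₁x = -1×2 = -2
h = ReLU(-2) = 0
y = w₂h = 4×0 = 0

Backward pass:
∂L/∂y = 2(y - t) = 2(0 - 2) = -4
∂y/∂h = w₂ = 4
∂h/∂z = 0 (ReLU derivative)
∂z/∂w₁ = x = 2

∂L/∂w₁ = -4 × 4 × 0 × 2 = 0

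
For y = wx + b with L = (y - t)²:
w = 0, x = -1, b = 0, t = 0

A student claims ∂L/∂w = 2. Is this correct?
Incorrect

y = (0)(-1) + 0 = 0
∂L/∂y = 2(y - t) = 2(0 - 0) = 0
∂y/∂w = x = -1
∂L/∂w = 0 × -1 = 0

Claimed value: 2
Incorrect: The correct gradient is 0.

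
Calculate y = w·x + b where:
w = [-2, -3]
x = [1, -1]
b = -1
y = 0

y = (-2)(1) + (-3)(-1) + -1 = 0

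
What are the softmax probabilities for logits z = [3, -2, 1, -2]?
p = [0.8705, 0.0059, 0.1178, 0.0059]

exp(z) = [20.09, 0.1353, 2.718, 0.1353]
Sum = 23.07
p = [0.8705, 0.0059, 0.1178, 0.0059]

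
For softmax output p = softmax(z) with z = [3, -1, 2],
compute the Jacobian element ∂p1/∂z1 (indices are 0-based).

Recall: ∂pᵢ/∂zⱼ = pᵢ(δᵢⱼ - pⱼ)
∂p1/∂z1 = 0.01304

p = softmax(z) = [0.7214, 0.01321, 0.2654]
p1 = 0.01321

∂p1/∂z1 = p1(1 - p1) = 0.01321 × (1 - 0.01321) = 0.01304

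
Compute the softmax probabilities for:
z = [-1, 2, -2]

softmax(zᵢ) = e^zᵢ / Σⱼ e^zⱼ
p = [0.0466, 0.9362, 0.0171]

exp(z) = [0.3679, 7.389, 0.1353]
Sum = 7.892
p = [0.0466, 0.9362, 0.0171]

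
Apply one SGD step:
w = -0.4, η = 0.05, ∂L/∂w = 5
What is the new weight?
w_new = -0.65

w_new = w - η·∂L/∂w = -0.4 - 0.05×(5) = -0.4 - (0.25) = -0.65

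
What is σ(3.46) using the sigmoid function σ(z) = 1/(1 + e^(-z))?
0.9695

sigmoid(3.46) = 1/(1 + e^(-3.46)) = 1/(1 + 0.03143) = 0.9695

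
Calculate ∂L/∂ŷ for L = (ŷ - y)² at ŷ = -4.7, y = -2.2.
∂L/∂ŷ = -5.0

∂L/∂ŷ = 2(ŷ - y) = 2(-4.7 - -2.2) = 2(-2.5) = -5.0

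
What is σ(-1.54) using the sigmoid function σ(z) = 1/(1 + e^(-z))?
0.1765

sigmoid(-1.54) = 1/(1 + e^(1.54)) = 1/(1 + 4.665) = 0.1765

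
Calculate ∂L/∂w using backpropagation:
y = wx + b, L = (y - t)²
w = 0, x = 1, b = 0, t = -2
∂L/∂w = 4

y = wx + b = (0)(1) + 0 = 0
∂L/∂y = 2(y - t) = 2(0 - -2) = 4
∂y/∂w = x = 1
∂L/∂w = ∂L/∂y · ∂y/∂w = 4 × 1 = 4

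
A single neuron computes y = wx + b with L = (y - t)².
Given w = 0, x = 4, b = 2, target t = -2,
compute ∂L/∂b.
∂L/∂b = 8

y = wx + b = (0)(4) + 2 = 2
∂L/∂y = 2(y - t) = 2(2 - -2) = 8
∂y/∂b = 1
∂L/∂b = ∂L/∂y · ∂y/∂b = 8 × 1 = 8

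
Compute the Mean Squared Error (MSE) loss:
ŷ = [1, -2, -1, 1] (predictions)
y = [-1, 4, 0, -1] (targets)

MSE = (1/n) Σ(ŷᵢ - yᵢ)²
MSE = 11.25

MSE = (1/4)((1--1)² + (-2-4)² + (-1-0)² + (1--1)²) = (1/4)(4 + 36 + 1 + 4) = 11.25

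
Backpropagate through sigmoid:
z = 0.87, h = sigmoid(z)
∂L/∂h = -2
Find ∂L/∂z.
∂L/∂z = -0.4162

σ(0.87) = 0.7047
σ'(0.87) = σ(0.87)(1 - σ(0.87)) = 0.7047 × 0.2953 = 0.2081
∂L/∂z = ∂L/∂h · σ'(z) = -2 × 0.2081 = -0.4162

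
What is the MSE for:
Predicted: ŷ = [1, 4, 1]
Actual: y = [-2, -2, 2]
MSE = 15.33

MSE = (1/3)((1--2)² + (4--2)² + (1-2)²) = (1/3)(9 + 36 + 1) = 15.33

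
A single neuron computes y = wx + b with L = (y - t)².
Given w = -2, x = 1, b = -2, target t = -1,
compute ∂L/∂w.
∂L/∂w = -6

y = wx + b = (-2)(1) + -2 = -4
∂L/∂y = 2(y - t) = 2(-4 - -1) = -6
∂y/∂w = x = 1
∂L/∂w = ∂L/∂y · ∂y/∂w = -6 × 1 = -6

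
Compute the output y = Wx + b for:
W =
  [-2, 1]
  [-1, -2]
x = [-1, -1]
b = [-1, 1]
y = [0, 4]

Wx = [-2×-1 + 1×-1, -1×-1 + -2×-1]
   = [1, 3]
y = Wx + b = [1 + -1, 3 + 1] = [0, 4]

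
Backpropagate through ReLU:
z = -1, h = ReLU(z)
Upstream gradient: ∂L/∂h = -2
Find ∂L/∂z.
∂L/∂z = 0

h = ReLU(-1) = 0
Since z < 0: ∂h/∂z = 0
∂L/∂z = ∂L/∂h · ∂h/∂z = -2 × 0 = 0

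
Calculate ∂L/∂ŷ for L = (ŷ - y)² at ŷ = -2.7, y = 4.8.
∂L/∂ŷ = -15.0

∂L/∂ŷ = 2(ŷ - y) = 2(-2.7 - 4.8) = 2(-7.5) = -15.0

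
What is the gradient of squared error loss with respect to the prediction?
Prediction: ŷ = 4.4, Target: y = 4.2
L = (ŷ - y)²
∂L/∂ŷ = 0.4

∂L/∂ŷ = 2(ŷ - y) = 2(4.4 - 4.2) = 2(0.2) = 0.4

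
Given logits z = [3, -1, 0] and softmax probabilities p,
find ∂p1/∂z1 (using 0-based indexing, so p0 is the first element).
∂p1/∂z1 = 0.01685

p = softmax(z) = [0.9362, 0.01715, 0.04661]
p1 = 0.01715

∂p1/∂z1 = p1(1 - p1) = 0.01715 × (1 - 0.01715) = 0.01685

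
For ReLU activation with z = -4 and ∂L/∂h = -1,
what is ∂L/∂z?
∂L/∂z = 0

h = ReLU(-4) = 0
Since z < 0: ∂h/∂z = 0
∂L/∂z = ∂L/∂h · ∂h/∂z = -1 × 0 = 0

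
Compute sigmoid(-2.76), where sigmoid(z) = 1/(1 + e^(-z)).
0.05952

sigmoid(-2.76) = 1/(1 + e^(2.76)) = 1/(1 + 15.8) = 0.05952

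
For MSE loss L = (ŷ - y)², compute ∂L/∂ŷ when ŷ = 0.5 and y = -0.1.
∂L/∂ŷ = 1.2

∂L/∂ŷ = 2(ŷ - y) = 2(0.5 - -0.1) = 2(0.6) = 1.2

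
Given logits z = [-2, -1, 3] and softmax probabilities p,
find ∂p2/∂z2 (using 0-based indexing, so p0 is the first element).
∂p2/∂z2 = 0.02384

p = softmax(z) = [0.006573, 0.01787, 0.9756]
p2 = 0.9756

∂p2/∂z2 = p2(1 - p2) = 0.9756 × (1 - 0.9756) = 0.02384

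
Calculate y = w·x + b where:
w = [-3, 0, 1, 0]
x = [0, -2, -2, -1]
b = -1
y = -3

y = (-3)(0) + (0)(-2) + (1)(-2) + (0)(-1) + -1 = -3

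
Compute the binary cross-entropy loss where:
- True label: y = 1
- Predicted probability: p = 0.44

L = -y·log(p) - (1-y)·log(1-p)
L = 0.821

L = -1·log(0.44) - 0·log(0.56) = -log(0.44) = 0.821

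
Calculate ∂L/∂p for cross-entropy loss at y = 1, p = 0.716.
∂L/∂p = -1.397

∂L/∂p = -y/p + (1-y)/(1-p) = -1/0.716 + 0 = -1.397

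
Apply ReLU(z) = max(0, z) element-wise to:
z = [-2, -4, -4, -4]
h = [0, 0, 0, 0]

ReLU applied element-wise: max(0,-2)=0, max(0,-4)=0, max(0,-4)=0, max(0,-4)=0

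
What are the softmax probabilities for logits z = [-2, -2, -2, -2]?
p = [0.25, 0.25, 0.25, 0.25]

exp(z) = [0.1353, 0.1353, 0.1353, 0.1353]
Sum = 0.5413
p = [0.25, 0.25, 0.25, 0.25]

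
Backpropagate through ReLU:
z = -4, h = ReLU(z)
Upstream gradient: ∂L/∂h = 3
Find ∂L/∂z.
∂L/∂z = 0

h = ReLU(-4) = 0
Since z < 0: ∂h/∂z = 0
∂L/∂z = ∂L/∂h · ∂h/∂z = 3 × 0 = 0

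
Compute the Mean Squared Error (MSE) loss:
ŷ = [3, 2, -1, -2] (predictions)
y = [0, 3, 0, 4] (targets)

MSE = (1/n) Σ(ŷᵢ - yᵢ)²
MSE = 11.75

MSE = (1/4)((3-0)² + (2-3)² + (-1-0)² + (-2-4)²) = (1/4)(9 + 1 + 1 + 36) = 11.75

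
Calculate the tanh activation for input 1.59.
0.9201

tanh(1.59) = (e^(1.59) - e^(-1.59))/(e^(1.59) + e^(-1.59)) = 0.9201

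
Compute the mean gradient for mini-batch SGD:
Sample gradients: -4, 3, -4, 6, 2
Average gradient = 0.6

Average = (1/5)(-4 + 3 + -4 + 6 + 2) = 3/5 = 0.6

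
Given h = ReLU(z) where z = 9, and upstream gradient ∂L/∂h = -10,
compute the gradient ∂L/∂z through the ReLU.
∂L/∂z = -10

h = ReLU(9) = 9
Since z > 0: ∂h/∂z = 1
∂L/∂z = ∂L/∂h · ∂h/∂z = -10 × 1 = -10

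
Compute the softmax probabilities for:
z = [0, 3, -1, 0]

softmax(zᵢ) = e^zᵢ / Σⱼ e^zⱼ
p = [0.0445, 0.8945, 0.0164, 0.0445]

exp(z) = [1, 20.09, 0.3679, 1]
Sum = 22.45
p = [0.0445, 0.8945, 0.0164, 0.0445]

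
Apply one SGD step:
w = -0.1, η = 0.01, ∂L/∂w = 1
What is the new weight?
w_new = -0.11

w_new = w - η·∂L/∂w = -0.1 - 0.01×(1) = -0.1 - (0.01) = -0.11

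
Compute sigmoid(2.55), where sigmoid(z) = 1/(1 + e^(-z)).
0.9276

sigmoid(2.55) = 1/(1 + e^(-2.55)) = 1/(1 + 0.07808) = 0.9276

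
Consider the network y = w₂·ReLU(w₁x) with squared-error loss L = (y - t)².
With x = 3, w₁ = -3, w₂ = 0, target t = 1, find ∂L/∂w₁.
∂L/∂w₁ = 0

Forward pass:
z = w₁x = -3×3 = -9
h = ReLU(-9) = 0
y = w₂h = 0×0 = 0

Backward pass:
∂L/∂y = 2(y - t) = 2(0 - 1) = -2
∂y/∂h = w₂ = 0
∂h/∂z = 0 (ReLU derivative)
∂z/∂w₁ = x = 3

∂L/∂w₁ = -2 × 0 × 0 × 3 = 0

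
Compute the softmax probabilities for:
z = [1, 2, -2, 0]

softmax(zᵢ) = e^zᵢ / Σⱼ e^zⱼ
p = [0.2418, 0.6572, 0.012, 0.0889]

exp(z) = [2.718, 7.389, 0.1353, 1]
Sum = 11.24
p = [0.2418, 0.6572, 0.012, 0.0889]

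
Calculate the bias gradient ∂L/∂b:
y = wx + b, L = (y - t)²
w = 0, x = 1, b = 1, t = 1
∂L/∂b = 0

y = wx + b = (0)(1) + 1 = 1
∂L/∂y = 2(y - t) = 2(1 - 1) = 0
∂y/∂b = 1
∂L/∂b = ∂L/∂y · ∂y/∂b = 0 × 1 = 0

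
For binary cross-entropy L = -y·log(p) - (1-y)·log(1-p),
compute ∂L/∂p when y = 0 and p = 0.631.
∂L/∂p = 2.71

∂L/∂p = -y/p + (1-y)/(1-p) = 0 + 1/0.369 = 2.71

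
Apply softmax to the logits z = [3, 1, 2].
p = [0.6652, 0.09, 0.2447]

exp(z) = [20.09, 2.718, 7.389]
Sum = 30.19
p = [0.6652, 0.09, 0.2447]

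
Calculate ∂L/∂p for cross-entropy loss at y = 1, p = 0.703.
∂L/∂p = -1.422

∂L/∂p = -y/p + (1-y)/(1-p) = -1/0.703 + 0 = -1.422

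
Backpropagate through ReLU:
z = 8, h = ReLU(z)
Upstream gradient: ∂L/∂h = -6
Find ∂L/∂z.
∂L/∂z = -6

h = ReLU(8) = 8
Since z > 0: ∂h/∂z = 1
∂L/∂z = ∂L/∂h · ∂h/∂z = -6 × 1 = -6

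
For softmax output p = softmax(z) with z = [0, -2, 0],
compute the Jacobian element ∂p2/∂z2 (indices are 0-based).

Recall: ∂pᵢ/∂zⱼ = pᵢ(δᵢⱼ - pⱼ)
∂p2/∂z2 = 0.249

p = softmax(z) = [0.4683, 0.06338, 0.4683]
p2 = 0.4683

∂p2/∂z2 = p2(1 - p2) = 0.4683 × (1 - 0.4683) = 0.249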